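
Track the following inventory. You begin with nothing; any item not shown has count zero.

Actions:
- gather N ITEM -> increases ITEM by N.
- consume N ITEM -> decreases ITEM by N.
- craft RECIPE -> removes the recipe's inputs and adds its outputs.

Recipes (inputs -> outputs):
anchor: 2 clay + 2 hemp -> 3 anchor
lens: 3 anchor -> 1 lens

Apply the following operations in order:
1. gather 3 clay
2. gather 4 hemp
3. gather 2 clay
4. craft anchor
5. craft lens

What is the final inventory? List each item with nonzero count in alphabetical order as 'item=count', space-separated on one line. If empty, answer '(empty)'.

After 1 (gather 3 clay): clay=3
After 2 (gather 4 hemp): clay=3 hemp=4
After 3 (gather 2 clay): clay=5 hemp=4
After 4 (craft anchor): anchor=3 clay=3 hemp=2
After 5 (craft lens): clay=3 hemp=2 lens=1

Answer: clay=3 hemp=2 lens=1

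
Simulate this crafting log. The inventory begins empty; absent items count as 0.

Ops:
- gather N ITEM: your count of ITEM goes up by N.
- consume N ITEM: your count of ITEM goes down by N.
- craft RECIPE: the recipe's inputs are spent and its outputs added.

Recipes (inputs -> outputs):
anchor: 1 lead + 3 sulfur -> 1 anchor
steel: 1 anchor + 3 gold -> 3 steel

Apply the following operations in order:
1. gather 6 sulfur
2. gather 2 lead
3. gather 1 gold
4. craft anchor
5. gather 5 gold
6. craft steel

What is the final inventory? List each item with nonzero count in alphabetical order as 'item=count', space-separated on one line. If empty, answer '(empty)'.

Answer: gold=3 lead=1 steel=3 sulfur=3

Derivation:
After 1 (gather 6 sulfur): sulfur=6
After 2 (gather 2 lead): lead=2 sulfur=6
After 3 (gather 1 gold): gold=1 lead=2 sulfur=6
After 4 (craft anchor): anchor=1 gold=1 lead=1 sulfur=3
After 5 (gather 5 gold): anchor=1 gold=6 lead=1 sulfur=3
After 6 (craft steel): gold=3 lead=1 steel=3 sulfur=3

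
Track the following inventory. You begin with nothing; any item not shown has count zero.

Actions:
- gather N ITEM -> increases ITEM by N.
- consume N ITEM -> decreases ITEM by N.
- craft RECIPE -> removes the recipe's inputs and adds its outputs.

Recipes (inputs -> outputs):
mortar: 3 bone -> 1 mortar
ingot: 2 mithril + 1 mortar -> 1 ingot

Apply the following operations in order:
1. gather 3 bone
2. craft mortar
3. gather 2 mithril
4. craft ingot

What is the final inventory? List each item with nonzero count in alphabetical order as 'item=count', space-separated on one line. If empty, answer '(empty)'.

Answer: ingot=1

Derivation:
After 1 (gather 3 bone): bone=3
After 2 (craft mortar): mortar=1
After 3 (gather 2 mithril): mithril=2 mortar=1
After 4 (craft ingot): ingot=1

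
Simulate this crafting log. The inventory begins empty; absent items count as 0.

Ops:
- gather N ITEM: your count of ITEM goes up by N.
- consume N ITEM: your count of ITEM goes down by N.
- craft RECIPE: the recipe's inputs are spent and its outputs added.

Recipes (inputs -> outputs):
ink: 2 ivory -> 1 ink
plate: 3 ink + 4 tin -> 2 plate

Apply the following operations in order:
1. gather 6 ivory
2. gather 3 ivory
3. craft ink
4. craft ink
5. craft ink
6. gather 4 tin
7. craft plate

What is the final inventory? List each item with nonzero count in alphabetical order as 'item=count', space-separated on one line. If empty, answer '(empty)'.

After 1 (gather 6 ivory): ivory=6
After 2 (gather 3 ivory): ivory=9
After 3 (craft ink): ink=1 ivory=7
After 4 (craft ink): ink=2 ivory=5
After 5 (craft ink): ink=3 ivory=3
After 6 (gather 4 tin): ink=3 ivory=3 tin=4
After 7 (craft plate): ivory=3 plate=2

Answer: ivory=3 plate=2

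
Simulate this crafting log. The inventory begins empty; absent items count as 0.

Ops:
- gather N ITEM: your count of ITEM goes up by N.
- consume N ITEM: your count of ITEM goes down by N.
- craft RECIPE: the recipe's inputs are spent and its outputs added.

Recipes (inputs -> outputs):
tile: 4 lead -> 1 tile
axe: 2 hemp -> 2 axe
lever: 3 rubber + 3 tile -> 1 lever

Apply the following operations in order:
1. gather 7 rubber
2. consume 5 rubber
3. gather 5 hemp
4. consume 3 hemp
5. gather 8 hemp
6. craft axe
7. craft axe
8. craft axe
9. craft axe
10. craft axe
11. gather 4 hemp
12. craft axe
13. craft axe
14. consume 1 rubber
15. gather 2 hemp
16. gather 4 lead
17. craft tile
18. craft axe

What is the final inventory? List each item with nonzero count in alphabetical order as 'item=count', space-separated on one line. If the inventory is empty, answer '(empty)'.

After 1 (gather 7 rubber): rubber=7
After 2 (consume 5 rubber): rubber=2
After 3 (gather 5 hemp): hemp=5 rubber=2
After 4 (consume 3 hemp): hemp=2 rubber=2
After 5 (gather 8 hemp): hemp=10 rubber=2
After 6 (craft axe): axe=2 hemp=8 rubber=2
After 7 (craft axe): axe=4 hemp=6 rubber=2
After 8 (craft axe): axe=6 hemp=4 rubber=2
After 9 (craft axe): axe=8 hemp=2 rubber=2
After 10 (craft axe): axe=10 rubber=2
After 11 (gather 4 hemp): axe=10 hemp=4 rubber=2
After 12 (craft axe): axe=12 hemp=2 rubber=2
After 13 (craft axe): axe=14 rubber=2
After 14 (consume 1 rubber): axe=14 rubber=1
After 15 (gather 2 hemp): axe=14 hemp=2 rubber=1
After 16 (gather 4 lead): axe=14 hemp=2 lead=4 rubber=1
After 17 (craft tile): axe=14 hemp=2 rubber=1 tile=1
After 18 (craft axe): axe=16 rubber=1 tile=1

Answer: axe=16 rubber=1 tile=1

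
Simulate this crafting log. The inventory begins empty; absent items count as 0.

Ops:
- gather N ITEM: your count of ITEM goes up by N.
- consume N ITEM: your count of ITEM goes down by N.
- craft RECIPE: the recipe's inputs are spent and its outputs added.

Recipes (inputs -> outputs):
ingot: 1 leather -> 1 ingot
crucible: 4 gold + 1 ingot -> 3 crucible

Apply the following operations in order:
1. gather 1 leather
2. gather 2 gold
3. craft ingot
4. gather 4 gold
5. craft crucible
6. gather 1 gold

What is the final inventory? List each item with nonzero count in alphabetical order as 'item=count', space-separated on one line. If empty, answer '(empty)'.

Answer: crucible=3 gold=3

Derivation:
After 1 (gather 1 leather): leather=1
After 2 (gather 2 gold): gold=2 leather=1
After 3 (craft ingot): gold=2 ingot=1
After 4 (gather 4 gold): gold=6 ingot=1
After 5 (craft crucible): crucible=3 gold=2
After 6 (gather 1 gold): crucible=3 gold=3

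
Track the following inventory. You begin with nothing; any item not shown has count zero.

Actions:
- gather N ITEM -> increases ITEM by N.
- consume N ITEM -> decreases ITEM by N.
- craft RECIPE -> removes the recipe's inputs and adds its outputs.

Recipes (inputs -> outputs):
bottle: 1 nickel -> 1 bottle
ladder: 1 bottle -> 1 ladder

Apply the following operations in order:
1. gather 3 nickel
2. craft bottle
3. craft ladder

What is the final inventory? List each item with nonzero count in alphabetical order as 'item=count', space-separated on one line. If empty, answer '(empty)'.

Answer: ladder=1 nickel=2

Derivation:
After 1 (gather 3 nickel): nickel=3
After 2 (craft bottle): bottle=1 nickel=2
After 3 (craft ladder): ladder=1 nickel=2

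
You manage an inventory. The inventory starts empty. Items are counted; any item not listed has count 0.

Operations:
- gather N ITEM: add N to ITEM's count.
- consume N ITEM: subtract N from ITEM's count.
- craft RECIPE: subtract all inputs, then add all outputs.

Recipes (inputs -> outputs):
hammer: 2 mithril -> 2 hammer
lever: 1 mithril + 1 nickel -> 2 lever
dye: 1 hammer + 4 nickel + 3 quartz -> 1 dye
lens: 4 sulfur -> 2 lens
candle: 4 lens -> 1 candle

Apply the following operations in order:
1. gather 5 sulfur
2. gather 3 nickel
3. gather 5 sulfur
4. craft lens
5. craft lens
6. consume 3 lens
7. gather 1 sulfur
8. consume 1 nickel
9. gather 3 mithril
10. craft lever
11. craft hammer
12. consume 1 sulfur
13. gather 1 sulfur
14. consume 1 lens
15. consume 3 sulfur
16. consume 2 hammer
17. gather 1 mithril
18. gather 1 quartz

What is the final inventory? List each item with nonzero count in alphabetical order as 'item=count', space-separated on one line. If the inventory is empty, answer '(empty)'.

After 1 (gather 5 sulfur): sulfur=5
After 2 (gather 3 nickel): nickel=3 sulfur=5
After 3 (gather 5 sulfur): nickel=3 sulfur=10
After 4 (craft lens): lens=2 nickel=3 sulfur=6
After 5 (craft lens): lens=4 nickel=3 sulfur=2
After 6 (consume 3 lens): lens=1 nickel=3 sulfur=2
After 7 (gather 1 sulfur): lens=1 nickel=3 sulfur=3
After 8 (consume 1 nickel): lens=1 nickel=2 sulfur=3
After 9 (gather 3 mithril): lens=1 mithril=3 nickel=2 sulfur=3
After 10 (craft lever): lens=1 lever=2 mithril=2 nickel=1 sulfur=3
After 11 (craft hammer): hammer=2 lens=1 lever=2 nickel=1 sulfur=3
After 12 (consume 1 sulfur): hammer=2 lens=1 lever=2 nickel=1 sulfur=2
After 13 (gather 1 sulfur): hammer=2 lens=1 lever=2 nickel=1 sulfur=3
After 14 (consume 1 lens): hammer=2 lever=2 nickel=1 sulfur=3
After 15 (consume 3 sulfur): hammer=2 lever=2 nickel=1
After 16 (consume 2 hammer): lever=2 nickel=1
After 17 (gather 1 mithril): lever=2 mithril=1 nickel=1
After 18 (gather 1 quartz): lever=2 mithril=1 nickel=1 quartz=1

Answer: lever=2 mithril=1 nickel=1 quartz=1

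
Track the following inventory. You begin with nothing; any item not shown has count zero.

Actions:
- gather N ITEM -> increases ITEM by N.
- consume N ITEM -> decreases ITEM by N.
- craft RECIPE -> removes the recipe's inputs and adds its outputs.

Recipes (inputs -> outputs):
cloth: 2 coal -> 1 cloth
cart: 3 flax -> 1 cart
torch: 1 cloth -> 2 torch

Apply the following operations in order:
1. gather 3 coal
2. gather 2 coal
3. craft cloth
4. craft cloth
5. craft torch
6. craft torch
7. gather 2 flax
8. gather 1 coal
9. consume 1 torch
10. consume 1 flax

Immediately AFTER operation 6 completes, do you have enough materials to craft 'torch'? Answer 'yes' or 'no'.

After 1 (gather 3 coal): coal=3
After 2 (gather 2 coal): coal=5
After 3 (craft cloth): cloth=1 coal=3
After 4 (craft cloth): cloth=2 coal=1
After 5 (craft torch): cloth=1 coal=1 torch=2
After 6 (craft torch): coal=1 torch=4

Answer: no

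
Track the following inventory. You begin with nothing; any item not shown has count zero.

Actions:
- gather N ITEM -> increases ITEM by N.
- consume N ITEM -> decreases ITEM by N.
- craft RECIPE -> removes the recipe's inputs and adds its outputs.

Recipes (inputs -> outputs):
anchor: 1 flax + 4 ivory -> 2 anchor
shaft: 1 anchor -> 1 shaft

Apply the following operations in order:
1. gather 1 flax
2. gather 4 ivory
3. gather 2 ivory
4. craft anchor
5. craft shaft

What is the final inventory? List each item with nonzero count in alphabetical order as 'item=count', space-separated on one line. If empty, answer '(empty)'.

After 1 (gather 1 flax): flax=1
After 2 (gather 4 ivory): flax=1 ivory=4
After 3 (gather 2 ivory): flax=1 ivory=6
After 4 (craft anchor): anchor=2 ivory=2
After 5 (craft shaft): anchor=1 ivory=2 shaft=1

Answer: anchor=1 ivory=2 shaft=1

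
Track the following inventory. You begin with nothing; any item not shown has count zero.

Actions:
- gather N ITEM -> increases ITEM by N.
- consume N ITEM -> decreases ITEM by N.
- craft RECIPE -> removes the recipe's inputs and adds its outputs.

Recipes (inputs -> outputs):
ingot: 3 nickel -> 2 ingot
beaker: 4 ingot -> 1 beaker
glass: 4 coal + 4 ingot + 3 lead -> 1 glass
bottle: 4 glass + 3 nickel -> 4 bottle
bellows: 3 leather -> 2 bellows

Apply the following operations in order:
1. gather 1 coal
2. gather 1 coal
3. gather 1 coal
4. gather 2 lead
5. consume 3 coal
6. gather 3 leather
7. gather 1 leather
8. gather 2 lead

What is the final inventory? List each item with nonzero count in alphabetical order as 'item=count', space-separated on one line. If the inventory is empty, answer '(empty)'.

After 1 (gather 1 coal): coal=1
After 2 (gather 1 coal): coal=2
After 3 (gather 1 coal): coal=3
After 4 (gather 2 lead): coal=3 lead=2
After 5 (consume 3 coal): lead=2
After 6 (gather 3 leather): lead=2 leather=3
After 7 (gather 1 leather): lead=2 leather=4
After 8 (gather 2 lead): lead=4 leather=4

Answer: lead=4 leather=4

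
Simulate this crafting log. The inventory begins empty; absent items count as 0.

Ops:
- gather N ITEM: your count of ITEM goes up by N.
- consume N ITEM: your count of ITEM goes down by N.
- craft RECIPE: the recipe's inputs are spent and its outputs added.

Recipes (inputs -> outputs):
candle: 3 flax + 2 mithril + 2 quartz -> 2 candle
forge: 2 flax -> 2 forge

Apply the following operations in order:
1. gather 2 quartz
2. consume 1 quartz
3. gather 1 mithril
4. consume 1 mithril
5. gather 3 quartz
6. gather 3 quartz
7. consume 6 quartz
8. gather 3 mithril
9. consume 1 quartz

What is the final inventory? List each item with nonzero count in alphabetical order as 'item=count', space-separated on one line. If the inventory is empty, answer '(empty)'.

After 1 (gather 2 quartz): quartz=2
After 2 (consume 1 quartz): quartz=1
After 3 (gather 1 mithril): mithril=1 quartz=1
After 4 (consume 1 mithril): quartz=1
After 5 (gather 3 quartz): quartz=4
After 6 (gather 3 quartz): quartz=7
After 7 (consume 6 quartz): quartz=1
After 8 (gather 3 mithril): mithril=3 quartz=1
After 9 (consume 1 quartz): mithril=3

Answer: mithril=3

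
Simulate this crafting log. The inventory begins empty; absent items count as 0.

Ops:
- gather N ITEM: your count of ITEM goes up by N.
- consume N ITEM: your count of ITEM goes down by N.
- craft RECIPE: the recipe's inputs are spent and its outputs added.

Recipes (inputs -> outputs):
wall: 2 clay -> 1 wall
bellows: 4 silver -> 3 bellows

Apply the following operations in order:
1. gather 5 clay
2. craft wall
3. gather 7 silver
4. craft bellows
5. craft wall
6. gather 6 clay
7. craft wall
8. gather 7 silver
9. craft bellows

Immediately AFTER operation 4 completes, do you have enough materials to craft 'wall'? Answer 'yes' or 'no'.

Answer: yes

Derivation:
After 1 (gather 5 clay): clay=5
After 2 (craft wall): clay=3 wall=1
After 3 (gather 7 silver): clay=3 silver=7 wall=1
After 4 (craft bellows): bellows=3 clay=3 silver=3 wall=1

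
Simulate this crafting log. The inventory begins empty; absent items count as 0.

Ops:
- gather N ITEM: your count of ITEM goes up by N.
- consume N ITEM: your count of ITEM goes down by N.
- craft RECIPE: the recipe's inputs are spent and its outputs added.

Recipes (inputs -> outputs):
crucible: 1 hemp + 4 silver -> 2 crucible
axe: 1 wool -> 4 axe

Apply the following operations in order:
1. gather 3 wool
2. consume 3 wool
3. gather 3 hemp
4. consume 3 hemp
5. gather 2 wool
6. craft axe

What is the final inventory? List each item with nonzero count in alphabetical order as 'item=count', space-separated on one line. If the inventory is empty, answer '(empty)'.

Answer: axe=4 wool=1

Derivation:
After 1 (gather 3 wool): wool=3
After 2 (consume 3 wool): (empty)
After 3 (gather 3 hemp): hemp=3
After 4 (consume 3 hemp): (empty)
After 5 (gather 2 wool): wool=2
After 6 (craft axe): axe=4 wool=1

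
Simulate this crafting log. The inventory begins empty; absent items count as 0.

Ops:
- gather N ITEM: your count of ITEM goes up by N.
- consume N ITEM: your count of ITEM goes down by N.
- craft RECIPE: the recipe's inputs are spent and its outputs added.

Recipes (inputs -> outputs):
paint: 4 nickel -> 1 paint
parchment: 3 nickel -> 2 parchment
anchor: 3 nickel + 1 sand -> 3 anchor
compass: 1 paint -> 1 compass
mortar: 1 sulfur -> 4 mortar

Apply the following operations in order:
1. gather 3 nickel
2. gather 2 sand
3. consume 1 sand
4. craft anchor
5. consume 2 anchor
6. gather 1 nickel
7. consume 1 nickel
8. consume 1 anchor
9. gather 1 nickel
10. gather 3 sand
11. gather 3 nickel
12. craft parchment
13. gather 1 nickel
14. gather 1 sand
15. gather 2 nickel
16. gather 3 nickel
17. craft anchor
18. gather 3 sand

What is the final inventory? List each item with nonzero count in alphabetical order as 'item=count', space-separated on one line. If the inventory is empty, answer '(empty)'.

Answer: anchor=3 nickel=4 parchment=2 sand=6

Derivation:
After 1 (gather 3 nickel): nickel=3
After 2 (gather 2 sand): nickel=3 sand=2
After 3 (consume 1 sand): nickel=3 sand=1
After 4 (craft anchor): anchor=3
After 5 (consume 2 anchor): anchor=1
After 6 (gather 1 nickel): anchor=1 nickel=1
After 7 (consume 1 nickel): anchor=1
After 8 (consume 1 anchor): (empty)
After 9 (gather 1 nickel): nickel=1
After 10 (gather 3 sand): nickel=1 sand=3
After 11 (gather 3 nickel): nickel=4 sand=3
After 12 (craft parchment): nickel=1 parchment=2 sand=3
After 13 (gather 1 nickel): nickel=2 parchment=2 sand=3
After 14 (gather 1 sand): nickel=2 parchment=2 sand=4
After 15 (gather 2 nickel): nickel=4 parchment=2 sand=4
After 16 (gather 3 nickel): nickel=7 parchment=2 sand=4
After 17 (craft anchor): anchor=3 nickel=4 parchment=2 sand=3
After 18 (gather 3 sand): anchor=3 nickel=4 parchment=2 sand=6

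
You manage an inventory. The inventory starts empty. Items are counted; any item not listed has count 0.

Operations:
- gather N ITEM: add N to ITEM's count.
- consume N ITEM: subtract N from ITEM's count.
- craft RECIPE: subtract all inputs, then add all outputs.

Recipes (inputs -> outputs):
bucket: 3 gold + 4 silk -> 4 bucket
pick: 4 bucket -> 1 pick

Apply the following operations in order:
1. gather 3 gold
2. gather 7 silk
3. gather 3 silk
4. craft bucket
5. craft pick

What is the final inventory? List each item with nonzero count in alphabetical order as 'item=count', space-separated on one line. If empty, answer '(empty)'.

Answer: pick=1 silk=6

Derivation:
After 1 (gather 3 gold): gold=3
After 2 (gather 7 silk): gold=3 silk=7
After 3 (gather 3 silk): gold=3 silk=10
After 4 (craft bucket): bucket=4 silk=6
After 5 (craft pick): pick=1 silk=6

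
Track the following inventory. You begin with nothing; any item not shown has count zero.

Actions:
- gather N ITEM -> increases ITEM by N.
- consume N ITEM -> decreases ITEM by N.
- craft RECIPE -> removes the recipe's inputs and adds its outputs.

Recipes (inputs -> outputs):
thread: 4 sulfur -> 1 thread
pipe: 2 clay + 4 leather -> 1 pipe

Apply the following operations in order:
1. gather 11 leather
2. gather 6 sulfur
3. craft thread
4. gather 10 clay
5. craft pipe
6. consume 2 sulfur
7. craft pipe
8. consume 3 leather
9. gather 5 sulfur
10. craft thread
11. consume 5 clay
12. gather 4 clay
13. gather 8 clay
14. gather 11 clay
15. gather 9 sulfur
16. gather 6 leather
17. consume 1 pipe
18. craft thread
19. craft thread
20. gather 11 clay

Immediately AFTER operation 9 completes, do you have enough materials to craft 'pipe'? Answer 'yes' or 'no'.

After 1 (gather 11 leather): leather=11
After 2 (gather 6 sulfur): leather=11 sulfur=6
After 3 (craft thread): leather=11 sulfur=2 thread=1
After 4 (gather 10 clay): clay=10 leather=11 sulfur=2 thread=1
After 5 (craft pipe): clay=8 leather=7 pipe=1 sulfur=2 thread=1
After 6 (consume 2 sulfur): clay=8 leather=7 pipe=1 thread=1
After 7 (craft pipe): clay=6 leather=3 pipe=2 thread=1
After 8 (consume 3 leather): clay=6 pipe=2 thread=1
After 9 (gather 5 sulfur): clay=6 pipe=2 sulfur=5 thread=1

Answer: no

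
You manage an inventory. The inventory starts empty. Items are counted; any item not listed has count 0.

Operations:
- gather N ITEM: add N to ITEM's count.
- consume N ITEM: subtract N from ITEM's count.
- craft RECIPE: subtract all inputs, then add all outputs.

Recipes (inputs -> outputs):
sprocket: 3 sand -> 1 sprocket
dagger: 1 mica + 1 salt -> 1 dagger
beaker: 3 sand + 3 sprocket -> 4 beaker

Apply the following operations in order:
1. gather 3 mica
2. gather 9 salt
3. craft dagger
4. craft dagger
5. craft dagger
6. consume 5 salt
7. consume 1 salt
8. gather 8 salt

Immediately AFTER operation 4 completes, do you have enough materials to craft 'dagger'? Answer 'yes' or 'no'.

Answer: yes

Derivation:
After 1 (gather 3 mica): mica=3
After 2 (gather 9 salt): mica=3 salt=9
After 3 (craft dagger): dagger=1 mica=2 salt=8
After 4 (craft dagger): dagger=2 mica=1 salt=7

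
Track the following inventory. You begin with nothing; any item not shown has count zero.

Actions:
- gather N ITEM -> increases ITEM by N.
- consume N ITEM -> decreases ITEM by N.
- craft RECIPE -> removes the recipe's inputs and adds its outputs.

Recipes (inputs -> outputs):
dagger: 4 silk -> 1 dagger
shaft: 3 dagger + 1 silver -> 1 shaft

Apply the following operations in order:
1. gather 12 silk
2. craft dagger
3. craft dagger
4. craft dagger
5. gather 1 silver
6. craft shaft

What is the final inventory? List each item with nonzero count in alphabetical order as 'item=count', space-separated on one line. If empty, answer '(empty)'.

After 1 (gather 12 silk): silk=12
After 2 (craft dagger): dagger=1 silk=8
After 3 (craft dagger): dagger=2 silk=4
After 4 (craft dagger): dagger=3
After 5 (gather 1 silver): dagger=3 silver=1
After 6 (craft shaft): shaft=1

Answer: shaft=1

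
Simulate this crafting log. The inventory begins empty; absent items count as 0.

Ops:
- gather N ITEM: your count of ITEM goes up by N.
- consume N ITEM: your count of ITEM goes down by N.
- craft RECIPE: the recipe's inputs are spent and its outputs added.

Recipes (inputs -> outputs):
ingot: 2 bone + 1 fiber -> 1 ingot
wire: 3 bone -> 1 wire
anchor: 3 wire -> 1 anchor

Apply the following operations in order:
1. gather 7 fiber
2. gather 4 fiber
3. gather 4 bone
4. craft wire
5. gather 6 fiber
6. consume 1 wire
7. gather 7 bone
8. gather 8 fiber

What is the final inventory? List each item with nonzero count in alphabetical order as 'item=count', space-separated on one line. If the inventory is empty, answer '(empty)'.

After 1 (gather 7 fiber): fiber=7
After 2 (gather 4 fiber): fiber=11
After 3 (gather 4 bone): bone=4 fiber=11
After 4 (craft wire): bone=1 fiber=11 wire=1
After 5 (gather 6 fiber): bone=1 fiber=17 wire=1
After 6 (consume 1 wire): bone=1 fiber=17
After 7 (gather 7 bone): bone=8 fiber=17
After 8 (gather 8 fiber): bone=8 fiber=25

Answer: bone=8 fiber=25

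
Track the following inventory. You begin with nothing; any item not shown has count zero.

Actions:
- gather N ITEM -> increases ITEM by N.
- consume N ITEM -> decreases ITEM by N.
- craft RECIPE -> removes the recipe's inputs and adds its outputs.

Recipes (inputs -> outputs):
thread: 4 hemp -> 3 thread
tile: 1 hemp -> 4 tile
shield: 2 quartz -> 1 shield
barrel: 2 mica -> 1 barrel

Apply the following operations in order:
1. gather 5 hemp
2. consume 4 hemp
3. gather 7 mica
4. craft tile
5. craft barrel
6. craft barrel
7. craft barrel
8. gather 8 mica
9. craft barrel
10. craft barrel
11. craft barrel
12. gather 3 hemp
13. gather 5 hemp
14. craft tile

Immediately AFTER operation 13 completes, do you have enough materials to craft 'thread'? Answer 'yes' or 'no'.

After 1 (gather 5 hemp): hemp=5
After 2 (consume 4 hemp): hemp=1
After 3 (gather 7 mica): hemp=1 mica=7
After 4 (craft tile): mica=7 tile=4
After 5 (craft barrel): barrel=1 mica=5 tile=4
After 6 (craft barrel): barrel=2 mica=3 tile=4
After 7 (craft barrel): barrel=3 mica=1 tile=4
After 8 (gather 8 mica): barrel=3 mica=9 tile=4
After 9 (craft barrel): barrel=4 mica=7 tile=4
After 10 (craft barrel): barrel=5 mica=5 tile=4
After 11 (craft barrel): barrel=6 mica=3 tile=4
After 12 (gather 3 hemp): barrel=6 hemp=3 mica=3 tile=4
After 13 (gather 5 hemp): barrel=6 hemp=8 mica=3 tile=4

Answer: yes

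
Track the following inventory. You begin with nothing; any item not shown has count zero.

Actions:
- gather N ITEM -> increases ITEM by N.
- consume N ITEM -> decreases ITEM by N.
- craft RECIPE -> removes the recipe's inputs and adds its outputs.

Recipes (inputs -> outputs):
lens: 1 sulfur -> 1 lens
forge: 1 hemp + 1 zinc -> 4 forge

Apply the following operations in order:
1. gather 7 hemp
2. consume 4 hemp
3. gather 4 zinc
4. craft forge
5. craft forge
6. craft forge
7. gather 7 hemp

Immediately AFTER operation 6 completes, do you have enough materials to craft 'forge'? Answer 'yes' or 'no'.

After 1 (gather 7 hemp): hemp=7
After 2 (consume 4 hemp): hemp=3
After 3 (gather 4 zinc): hemp=3 zinc=4
After 4 (craft forge): forge=4 hemp=2 zinc=3
After 5 (craft forge): forge=8 hemp=1 zinc=2
After 6 (craft forge): forge=12 zinc=1

Answer: no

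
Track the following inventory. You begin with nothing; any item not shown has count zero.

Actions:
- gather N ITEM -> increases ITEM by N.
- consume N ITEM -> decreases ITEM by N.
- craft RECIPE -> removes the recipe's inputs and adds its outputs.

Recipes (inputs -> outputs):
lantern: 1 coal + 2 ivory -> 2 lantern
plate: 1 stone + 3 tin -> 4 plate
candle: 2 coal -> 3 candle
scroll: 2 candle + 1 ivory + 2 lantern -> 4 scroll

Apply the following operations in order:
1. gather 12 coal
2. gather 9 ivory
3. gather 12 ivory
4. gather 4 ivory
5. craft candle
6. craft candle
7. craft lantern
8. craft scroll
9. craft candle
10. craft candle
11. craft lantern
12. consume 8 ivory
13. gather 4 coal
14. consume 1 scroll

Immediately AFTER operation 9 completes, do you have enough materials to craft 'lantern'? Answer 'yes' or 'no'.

Answer: yes

Derivation:
After 1 (gather 12 coal): coal=12
After 2 (gather 9 ivory): coal=12 ivory=9
After 3 (gather 12 ivory): coal=12 ivory=21
After 4 (gather 4 ivory): coal=12 ivory=25
After 5 (craft candle): candle=3 coal=10 ivory=25
After 6 (craft candle): candle=6 coal=8 ivory=25
After 7 (craft lantern): candle=6 coal=7 ivory=23 lantern=2
After 8 (craft scroll): candle=4 coal=7 ivory=22 scroll=4
After 9 (craft candle): candle=7 coal=5 ivory=22 scroll=4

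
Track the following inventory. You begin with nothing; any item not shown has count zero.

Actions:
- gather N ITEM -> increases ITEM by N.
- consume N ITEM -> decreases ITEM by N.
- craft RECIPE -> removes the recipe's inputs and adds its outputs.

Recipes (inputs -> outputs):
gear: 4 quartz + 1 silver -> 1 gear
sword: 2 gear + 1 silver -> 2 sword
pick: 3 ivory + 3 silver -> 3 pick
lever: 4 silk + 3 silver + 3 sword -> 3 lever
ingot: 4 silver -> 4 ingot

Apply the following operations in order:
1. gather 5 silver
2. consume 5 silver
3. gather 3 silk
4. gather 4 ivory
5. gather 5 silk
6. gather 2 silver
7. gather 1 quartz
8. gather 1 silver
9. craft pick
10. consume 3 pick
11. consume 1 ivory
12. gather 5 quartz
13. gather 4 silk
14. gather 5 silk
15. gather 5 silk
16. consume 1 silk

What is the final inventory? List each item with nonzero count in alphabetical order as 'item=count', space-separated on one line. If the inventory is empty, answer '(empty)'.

After 1 (gather 5 silver): silver=5
After 2 (consume 5 silver): (empty)
After 3 (gather 3 silk): silk=3
After 4 (gather 4 ivory): ivory=4 silk=3
After 5 (gather 5 silk): ivory=4 silk=8
After 6 (gather 2 silver): ivory=4 silk=8 silver=2
After 7 (gather 1 quartz): ivory=4 quartz=1 silk=8 silver=2
After 8 (gather 1 silver): ivory=4 quartz=1 silk=8 silver=3
After 9 (craft pick): ivory=1 pick=3 quartz=1 silk=8
After 10 (consume 3 pick): ivory=1 quartz=1 silk=8
After 11 (consume 1 ivory): quartz=1 silk=8
After 12 (gather 5 quartz): quartz=6 silk=8
After 13 (gather 4 silk): quartz=6 silk=12
After 14 (gather 5 silk): quartz=6 silk=17
After 15 (gather 5 silk): quartz=6 silk=22
After 16 (consume 1 silk): quartz=6 silk=21

Answer: quartz=6 silk=21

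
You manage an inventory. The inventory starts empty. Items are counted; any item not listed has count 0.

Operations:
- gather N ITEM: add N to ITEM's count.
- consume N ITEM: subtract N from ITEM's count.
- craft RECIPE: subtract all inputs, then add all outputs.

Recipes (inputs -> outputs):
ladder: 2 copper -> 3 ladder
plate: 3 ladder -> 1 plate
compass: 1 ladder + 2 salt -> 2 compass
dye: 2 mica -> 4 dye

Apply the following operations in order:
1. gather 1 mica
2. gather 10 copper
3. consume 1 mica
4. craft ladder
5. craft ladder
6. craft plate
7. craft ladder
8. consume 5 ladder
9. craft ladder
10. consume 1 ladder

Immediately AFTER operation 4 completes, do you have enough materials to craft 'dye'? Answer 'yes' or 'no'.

After 1 (gather 1 mica): mica=1
After 2 (gather 10 copper): copper=10 mica=1
After 3 (consume 1 mica): copper=10
After 4 (craft ladder): copper=8 ladder=3

Answer: no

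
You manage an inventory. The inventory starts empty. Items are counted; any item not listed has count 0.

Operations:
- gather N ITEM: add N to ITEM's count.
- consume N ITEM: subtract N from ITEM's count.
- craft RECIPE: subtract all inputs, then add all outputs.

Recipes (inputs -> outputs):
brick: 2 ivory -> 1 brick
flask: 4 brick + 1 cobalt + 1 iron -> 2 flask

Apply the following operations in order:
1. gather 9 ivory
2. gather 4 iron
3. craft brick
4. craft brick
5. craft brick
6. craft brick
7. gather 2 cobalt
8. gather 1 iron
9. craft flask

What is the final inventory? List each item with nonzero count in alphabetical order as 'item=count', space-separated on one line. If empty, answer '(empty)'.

Answer: cobalt=1 flask=2 iron=4 ivory=1

Derivation:
After 1 (gather 9 ivory): ivory=9
After 2 (gather 4 iron): iron=4 ivory=9
After 3 (craft brick): brick=1 iron=4 ivory=7
After 4 (craft brick): brick=2 iron=4 ivory=5
After 5 (craft brick): brick=3 iron=4 ivory=3
After 6 (craft brick): brick=4 iron=4 ivory=1
After 7 (gather 2 cobalt): brick=4 cobalt=2 iron=4 ivory=1
After 8 (gather 1 iron): brick=4 cobalt=2 iron=5 ivory=1
After 9 (craft flask): cobalt=1 flask=2 iron=4 ivory=1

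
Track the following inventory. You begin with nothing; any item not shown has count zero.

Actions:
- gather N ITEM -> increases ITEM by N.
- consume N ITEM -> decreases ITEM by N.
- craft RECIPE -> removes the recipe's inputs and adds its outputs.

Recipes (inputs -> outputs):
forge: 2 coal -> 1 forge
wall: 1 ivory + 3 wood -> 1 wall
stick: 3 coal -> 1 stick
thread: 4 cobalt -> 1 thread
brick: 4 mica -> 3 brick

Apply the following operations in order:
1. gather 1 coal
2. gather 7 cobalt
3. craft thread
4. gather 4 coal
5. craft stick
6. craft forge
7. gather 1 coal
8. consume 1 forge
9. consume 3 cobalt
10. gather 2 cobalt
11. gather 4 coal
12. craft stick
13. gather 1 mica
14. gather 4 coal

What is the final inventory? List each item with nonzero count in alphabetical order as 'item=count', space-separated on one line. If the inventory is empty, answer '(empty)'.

Answer: coal=6 cobalt=2 mica=1 stick=2 thread=1

Derivation:
After 1 (gather 1 coal): coal=1
After 2 (gather 7 cobalt): coal=1 cobalt=7
After 3 (craft thread): coal=1 cobalt=3 thread=1
After 4 (gather 4 coal): coal=5 cobalt=3 thread=1
After 5 (craft stick): coal=2 cobalt=3 stick=1 thread=1
After 6 (craft forge): cobalt=3 forge=1 stick=1 thread=1
After 7 (gather 1 coal): coal=1 cobalt=3 forge=1 stick=1 thread=1
After 8 (consume 1 forge): coal=1 cobalt=3 stick=1 thread=1
After 9 (consume 3 cobalt): coal=1 stick=1 thread=1
After 10 (gather 2 cobalt): coal=1 cobalt=2 stick=1 thread=1
After 11 (gather 4 coal): coal=5 cobalt=2 stick=1 thread=1
After 12 (craft stick): coal=2 cobalt=2 stick=2 thread=1
After 13 (gather 1 mica): coal=2 cobalt=2 mica=1 stick=2 thread=1
After 14 (gather 4 coal): coal=6 cobalt=2 mica=1 stick=2 thread=1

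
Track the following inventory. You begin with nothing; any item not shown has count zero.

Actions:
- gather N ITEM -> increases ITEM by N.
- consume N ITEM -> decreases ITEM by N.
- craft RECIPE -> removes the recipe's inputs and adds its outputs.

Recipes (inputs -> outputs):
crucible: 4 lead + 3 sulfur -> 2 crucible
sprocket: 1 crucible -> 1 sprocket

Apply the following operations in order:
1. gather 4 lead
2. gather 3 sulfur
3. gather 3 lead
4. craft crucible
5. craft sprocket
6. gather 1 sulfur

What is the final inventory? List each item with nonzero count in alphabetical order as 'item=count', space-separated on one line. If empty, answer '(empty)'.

After 1 (gather 4 lead): lead=4
After 2 (gather 3 sulfur): lead=4 sulfur=3
After 3 (gather 3 lead): lead=7 sulfur=3
After 4 (craft crucible): crucible=2 lead=3
After 5 (craft sprocket): crucible=1 lead=3 sprocket=1
After 6 (gather 1 sulfur): crucible=1 lead=3 sprocket=1 sulfur=1

Answer: crucible=1 lead=3 sprocket=1 sulfur=1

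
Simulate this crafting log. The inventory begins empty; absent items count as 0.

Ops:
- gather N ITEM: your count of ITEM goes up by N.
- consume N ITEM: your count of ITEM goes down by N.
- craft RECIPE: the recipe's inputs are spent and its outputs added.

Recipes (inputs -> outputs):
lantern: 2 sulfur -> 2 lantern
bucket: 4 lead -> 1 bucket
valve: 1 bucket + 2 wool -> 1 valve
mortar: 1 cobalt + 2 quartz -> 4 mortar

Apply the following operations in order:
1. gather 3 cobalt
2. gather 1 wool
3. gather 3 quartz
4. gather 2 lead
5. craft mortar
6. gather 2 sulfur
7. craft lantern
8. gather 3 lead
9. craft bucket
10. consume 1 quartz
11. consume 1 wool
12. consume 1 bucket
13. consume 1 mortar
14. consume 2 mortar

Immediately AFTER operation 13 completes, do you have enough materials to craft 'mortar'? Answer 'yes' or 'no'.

After 1 (gather 3 cobalt): cobalt=3
After 2 (gather 1 wool): cobalt=3 wool=1
After 3 (gather 3 quartz): cobalt=3 quartz=3 wool=1
After 4 (gather 2 lead): cobalt=3 lead=2 quartz=3 wool=1
After 5 (craft mortar): cobalt=2 lead=2 mortar=4 quartz=1 wool=1
After 6 (gather 2 sulfur): cobalt=2 lead=2 mortar=4 quartz=1 sulfur=2 wool=1
After 7 (craft lantern): cobalt=2 lantern=2 lead=2 mortar=4 quartz=1 wool=1
After 8 (gather 3 lead): cobalt=2 lantern=2 lead=5 mortar=4 quartz=1 wool=1
After 9 (craft bucket): bucket=1 cobalt=2 lantern=2 lead=1 mortar=4 quartz=1 wool=1
After 10 (consume 1 quartz): bucket=1 cobalt=2 lantern=2 lead=1 mortar=4 wool=1
After 11 (consume 1 wool): bucket=1 cobalt=2 lantern=2 lead=1 mortar=4
After 12 (consume 1 bucket): cobalt=2 lantern=2 lead=1 mortar=4
After 13 (consume 1 mortar): cobalt=2 lantern=2 lead=1 mortar=3

Answer: no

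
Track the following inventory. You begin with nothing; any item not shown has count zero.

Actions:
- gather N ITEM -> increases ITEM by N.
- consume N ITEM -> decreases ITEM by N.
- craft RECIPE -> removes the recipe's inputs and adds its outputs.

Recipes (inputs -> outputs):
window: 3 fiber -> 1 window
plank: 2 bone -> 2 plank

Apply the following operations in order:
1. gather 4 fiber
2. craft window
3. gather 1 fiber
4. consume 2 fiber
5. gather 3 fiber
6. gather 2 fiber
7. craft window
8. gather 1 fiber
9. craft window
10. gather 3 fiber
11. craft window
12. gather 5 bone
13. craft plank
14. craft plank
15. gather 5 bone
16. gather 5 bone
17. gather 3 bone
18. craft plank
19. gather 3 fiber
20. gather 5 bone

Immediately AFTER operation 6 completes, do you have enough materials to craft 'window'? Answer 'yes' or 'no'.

Answer: yes

Derivation:
After 1 (gather 4 fiber): fiber=4
After 2 (craft window): fiber=1 window=1
After 3 (gather 1 fiber): fiber=2 window=1
After 4 (consume 2 fiber): window=1
After 5 (gather 3 fiber): fiber=3 window=1
After 6 (gather 2 fiber): fiber=5 window=1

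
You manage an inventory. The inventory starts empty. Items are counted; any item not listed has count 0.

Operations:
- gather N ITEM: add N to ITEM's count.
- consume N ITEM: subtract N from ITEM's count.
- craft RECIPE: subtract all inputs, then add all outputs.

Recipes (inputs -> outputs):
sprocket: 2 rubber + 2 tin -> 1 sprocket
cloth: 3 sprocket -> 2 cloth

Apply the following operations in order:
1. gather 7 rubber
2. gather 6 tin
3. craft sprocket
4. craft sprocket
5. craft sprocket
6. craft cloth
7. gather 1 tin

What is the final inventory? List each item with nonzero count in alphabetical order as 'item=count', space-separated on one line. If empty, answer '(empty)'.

After 1 (gather 7 rubber): rubber=7
After 2 (gather 6 tin): rubber=7 tin=6
After 3 (craft sprocket): rubber=5 sprocket=1 tin=4
After 4 (craft sprocket): rubber=3 sprocket=2 tin=2
After 5 (craft sprocket): rubber=1 sprocket=3
After 6 (craft cloth): cloth=2 rubber=1
After 7 (gather 1 tin): cloth=2 rubber=1 tin=1

Answer: cloth=2 rubber=1 tin=1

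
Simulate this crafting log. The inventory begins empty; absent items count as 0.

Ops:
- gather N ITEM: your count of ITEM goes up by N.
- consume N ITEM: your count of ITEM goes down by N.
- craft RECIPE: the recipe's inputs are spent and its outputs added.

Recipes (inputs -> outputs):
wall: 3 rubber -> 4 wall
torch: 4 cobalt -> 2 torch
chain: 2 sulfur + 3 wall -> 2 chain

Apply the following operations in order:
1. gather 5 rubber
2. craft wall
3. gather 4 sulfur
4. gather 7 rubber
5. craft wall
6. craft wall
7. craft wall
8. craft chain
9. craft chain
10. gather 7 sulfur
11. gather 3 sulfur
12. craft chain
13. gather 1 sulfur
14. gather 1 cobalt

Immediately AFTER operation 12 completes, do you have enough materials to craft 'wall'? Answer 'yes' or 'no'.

After 1 (gather 5 rubber): rubber=5
After 2 (craft wall): rubber=2 wall=4
After 3 (gather 4 sulfur): rubber=2 sulfur=4 wall=4
After 4 (gather 7 rubber): rubber=9 sulfur=4 wall=4
After 5 (craft wall): rubber=6 sulfur=4 wall=8
After 6 (craft wall): rubber=3 sulfur=4 wall=12
After 7 (craft wall): sulfur=4 wall=16
After 8 (craft chain): chain=2 sulfur=2 wall=13
After 9 (craft chain): chain=4 wall=10
After 10 (gather 7 sulfur): chain=4 sulfur=7 wall=10
After 11 (gather 3 sulfur): chain=4 sulfur=10 wall=10
After 12 (craft chain): chain=6 sulfur=8 wall=7

Answer: no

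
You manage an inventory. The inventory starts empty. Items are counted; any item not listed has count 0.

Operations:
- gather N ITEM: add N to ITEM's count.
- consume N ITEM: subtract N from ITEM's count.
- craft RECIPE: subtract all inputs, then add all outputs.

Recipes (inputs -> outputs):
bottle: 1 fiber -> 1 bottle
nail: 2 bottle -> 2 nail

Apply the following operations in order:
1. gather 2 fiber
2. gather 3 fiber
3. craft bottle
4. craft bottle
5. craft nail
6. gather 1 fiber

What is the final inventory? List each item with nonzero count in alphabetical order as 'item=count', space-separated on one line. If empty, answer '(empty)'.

After 1 (gather 2 fiber): fiber=2
After 2 (gather 3 fiber): fiber=5
After 3 (craft bottle): bottle=1 fiber=4
After 4 (craft bottle): bottle=2 fiber=3
After 5 (craft nail): fiber=3 nail=2
After 6 (gather 1 fiber): fiber=4 nail=2

Answer: fiber=4 nail=2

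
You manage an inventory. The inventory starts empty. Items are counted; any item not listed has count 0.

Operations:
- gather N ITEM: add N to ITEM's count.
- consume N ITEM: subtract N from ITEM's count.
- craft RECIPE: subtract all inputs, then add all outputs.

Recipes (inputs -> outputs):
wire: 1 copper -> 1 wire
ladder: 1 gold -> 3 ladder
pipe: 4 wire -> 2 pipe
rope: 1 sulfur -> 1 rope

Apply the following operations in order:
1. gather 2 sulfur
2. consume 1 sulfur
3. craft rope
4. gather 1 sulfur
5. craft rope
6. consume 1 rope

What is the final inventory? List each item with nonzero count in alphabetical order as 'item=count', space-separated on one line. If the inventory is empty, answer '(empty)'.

After 1 (gather 2 sulfur): sulfur=2
After 2 (consume 1 sulfur): sulfur=1
After 3 (craft rope): rope=1
After 4 (gather 1 sulfur): rope=1 sulfur=1
After 5 (craft rope): rope=2
After 6 (consume 1 rope): rope=1

Answer: rope=1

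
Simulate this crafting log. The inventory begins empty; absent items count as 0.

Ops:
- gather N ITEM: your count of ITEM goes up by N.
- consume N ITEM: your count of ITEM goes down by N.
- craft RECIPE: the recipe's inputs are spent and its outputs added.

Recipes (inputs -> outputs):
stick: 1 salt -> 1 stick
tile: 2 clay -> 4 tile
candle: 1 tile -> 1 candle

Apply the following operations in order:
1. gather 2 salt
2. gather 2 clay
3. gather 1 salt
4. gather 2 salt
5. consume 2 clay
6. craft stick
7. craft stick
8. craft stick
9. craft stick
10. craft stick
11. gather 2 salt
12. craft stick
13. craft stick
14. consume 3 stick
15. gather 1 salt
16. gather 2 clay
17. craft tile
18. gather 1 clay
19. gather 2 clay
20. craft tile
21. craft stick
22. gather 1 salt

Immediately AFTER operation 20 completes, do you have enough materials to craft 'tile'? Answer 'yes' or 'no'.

After 1 (gather 2 salt): salt=2
After 2 (gather 2 clay): clay=2 salt=2
After 3 (gather 1 salt): clay=2 salt=3
After 4 (gather 2 salt): clay=2 salt=5
After 5 (consume 2 clay): salt=5
After 6 (craft stick): salt=4 stick=1
After 7 (craft stick): salt=3 stick=2
After 8 (craft stick): salt=2 stick=3
After 9 (craft stick): salt=1 stick=4
After 10 (craft stick): stick=5
After 11 (gather 2 salt): salt=2 stick=5
After 12 (craft stick): salt=1 stick=6
After 13 (craft stick): stick=7
After 14 (consume 3 stick): stick=4
After 15 (gather 1 salt): salt=1 stick=4
After 16 (gather 2 clay): clay=2 salt=1 stick=4
After 17 (craft tile): salt=1 stick=4 tile=4
After 18 (gather 1 clay): clay=1 salt=1 stick=4 tile=4
After 19 (gather 2 clay): clay=3 salt=1 stick=4 tile=4
After 20 (craft tile): clay=1 salt=1 stick=4 tile=8

Answer: no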